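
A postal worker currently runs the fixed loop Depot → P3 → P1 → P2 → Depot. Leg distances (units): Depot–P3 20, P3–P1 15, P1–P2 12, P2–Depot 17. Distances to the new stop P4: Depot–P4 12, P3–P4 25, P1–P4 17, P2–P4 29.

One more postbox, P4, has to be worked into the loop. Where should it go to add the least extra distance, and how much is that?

Insertion cost between consecutive stops i–j is d(i,P4) + d(P4,j) − d(i,j):
  between Depot and P3: 12 + 25 − 20 = 17
  between P3 and P1: 25 + 17 − 15 = 27
  between P1 and P2: 17 + 29 − 12 = 34
  between P2 and Depot: 29 + 12 − 17 = 24
Cheapest insertion is between Depot and P3, adding 17.
New total = 64 + 17 = 81.

Minimum extra distance: 17, inserting P4 between Depot and P3.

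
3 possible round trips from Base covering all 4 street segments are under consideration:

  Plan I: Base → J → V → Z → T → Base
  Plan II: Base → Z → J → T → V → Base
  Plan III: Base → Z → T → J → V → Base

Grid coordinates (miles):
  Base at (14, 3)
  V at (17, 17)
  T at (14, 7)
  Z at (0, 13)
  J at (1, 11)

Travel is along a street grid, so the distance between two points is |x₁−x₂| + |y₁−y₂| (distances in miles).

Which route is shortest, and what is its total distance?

74 miles — Plan II is the shortest.

Plan I: 21 + 22 + 21 + 20 + 4 = 88
Plan II: 24 + 3 + 17 + 13 + 17 = 74
Plan III: 24 + 20 + 17 + 22 + 17 = 100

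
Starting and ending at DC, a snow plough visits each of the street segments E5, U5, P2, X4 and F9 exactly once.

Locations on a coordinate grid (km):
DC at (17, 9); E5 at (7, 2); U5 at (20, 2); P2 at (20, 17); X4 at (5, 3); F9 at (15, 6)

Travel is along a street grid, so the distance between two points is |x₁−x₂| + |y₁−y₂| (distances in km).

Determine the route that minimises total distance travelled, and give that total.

60 km — the shortest possible round trip.

DC → E5 → U5 → P2 → X4 → F9 → DC: 17+13+15+29+13+5 = 92
DC → E5 → U5 → P2 → F9 → X4 → DC: 17+13+15+16+13+18 = 92
DC → E5 → U5 → X4 → P2 → F9 → DC: 17+13+16+29+16+5 = 96
DC → E5 → U5 → X4 → F9 → P2 → DC: 17+13+16+13+16+11 = 86
DC → E5 → U5 → F9 → P2 → X4 → DC: 17+13+9+16+29+18 = 102
DC → E5 → U5 → F9 → X4 → P2 → DC: 17+13+9+13+29+11 = 92
DC → E5 → P2 → U5 → X4 → F9 → DC: 17+28+15+16+13+5 = 94
DC → E5 → P2 → U5 → F9 → X4 → DC: 17+28+15+9+13+18 = 100
DC → E5 → P2 → X4 → U5 → F9 → DC: 17+28+29+16+9+5 = 104
DC → E5 → P2 → X4 → F9 → U5 → DC: 17+28+29+13+9+10 = 106
DC → E5 → P2 → F9 → U5 → X4 → DC: 17+28+16+9+16+18 = 104
DC → E5 → P2 → F9 → X4 → U5 → DC: 17+28+16+13+16+10 = 100
DC → E5 → X4 → U5 → P2 → F9 → DC: 17+3+16+15+16+5 = 72
DC → E5 → X4 → U5 → F9 → P2 → DC: 17+3+16+9+16+11 = 72
… (46 more)
DC → P2 → U5 → E5 → X4 → F9 → DC: 11+15+13+3+13+5 = 60  ← best
The minimum is 60.
One optimal route: DC → P2 → U5 → E5 → X4 → F9 → DC (or its reverse).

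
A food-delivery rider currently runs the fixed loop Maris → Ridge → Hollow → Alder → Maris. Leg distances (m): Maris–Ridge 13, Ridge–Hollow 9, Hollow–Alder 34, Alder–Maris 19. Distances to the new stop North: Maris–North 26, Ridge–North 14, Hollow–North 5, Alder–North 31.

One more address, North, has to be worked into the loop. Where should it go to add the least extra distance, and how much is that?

Adding 2 m by placing North on the Hollow–Alder leg.

Insertion cost between consecutive stops i–j is d(i,North) + d(North,j) − d(i,j):
  between Maris and Ridge: 26 + 14 − 13 = 27
  between Ridge and Hollow: 14 + 5 − 9 = 10
  between Hollow and Alder: 5 + 31 − 34 = 2
  between Alder and Maris: 31 + 26 − 19 = 38
Cheapest insertion is between Hollow and Alder, adding 2.
New total = 75 + 2 = 77.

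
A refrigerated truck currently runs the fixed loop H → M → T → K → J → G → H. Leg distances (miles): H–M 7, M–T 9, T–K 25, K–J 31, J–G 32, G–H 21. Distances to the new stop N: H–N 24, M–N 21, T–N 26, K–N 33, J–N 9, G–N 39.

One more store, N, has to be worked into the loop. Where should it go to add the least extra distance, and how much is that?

Minimum extra distance: 11 miles, inserting N between K and J.

Insertion cost between consecutive stops i–j is d(i,N) + d(N,j) − d(i,j):
  between H and M: 24 + 21 − 7 = 38
  between M and T: 21 + 26 − 9 = 38
  between T and K: 26 + 33 − 25 = 34
  between K and J: 33 + 9 − 31 = 11
  between J and G: 9 + 39 − 32 = 16
  between G and H: 39 + 24 − 21 = 42
Cheapest insertion is between K and J, adding 11.
New total = 125 + 11 = 136.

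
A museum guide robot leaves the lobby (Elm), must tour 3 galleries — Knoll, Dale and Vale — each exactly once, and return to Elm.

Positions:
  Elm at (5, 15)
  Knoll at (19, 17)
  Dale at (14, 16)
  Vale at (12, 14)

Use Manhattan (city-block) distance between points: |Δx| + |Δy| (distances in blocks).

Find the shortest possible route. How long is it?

With 3 stops there are 3!/2 = 3 distinct round trips (a route and its reverse cost the same).
Elm → Knoll → Dale → Vale → Elm: 16+6+4+8 = 34
Elm → Knoll → Vale → Dale → Elm: 16+10+4+10 = 40
Elm → Dale → Knoll → Vale → Elm: 10+6+10+8 = 34
The minimum is 34.
One optimal route: Elm → Knoll → Dale → Vale → Elm (or its reverse).

Minimum total distance: 34 blocks.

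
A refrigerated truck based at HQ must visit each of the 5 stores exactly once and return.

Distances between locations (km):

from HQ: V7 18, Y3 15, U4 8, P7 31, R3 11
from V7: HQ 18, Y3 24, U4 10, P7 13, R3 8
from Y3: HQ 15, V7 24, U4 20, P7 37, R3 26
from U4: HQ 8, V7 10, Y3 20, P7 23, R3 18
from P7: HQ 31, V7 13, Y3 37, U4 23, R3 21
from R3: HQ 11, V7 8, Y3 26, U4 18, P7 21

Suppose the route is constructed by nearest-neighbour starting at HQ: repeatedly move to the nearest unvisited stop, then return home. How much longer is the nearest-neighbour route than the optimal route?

The nearest-neighbour route is 9 km longer than optimal.

HQ: U4=8, R3=11, Y3=15, V7=18, P7=31 ⇒ U4
U4: V7=10, R3=18, Y3=20, P7=23 ⇒ V7
V7: R3=8, P7=13, Y3=24 ⇒ R3
R3: P7=21, Y3=26 ⇒ P7
P7: Y3=37 ⇒ Y3
NN route HQ → U4 → V7 → R3 → P7 → Y3 → HQ costs 99.
Optimal: HQ → Y3 → U4 → V7 → P7 → R3 → HQ costs 90 (by enumerating all 60 distinct tours).
Excess = 99 − 90 = 9.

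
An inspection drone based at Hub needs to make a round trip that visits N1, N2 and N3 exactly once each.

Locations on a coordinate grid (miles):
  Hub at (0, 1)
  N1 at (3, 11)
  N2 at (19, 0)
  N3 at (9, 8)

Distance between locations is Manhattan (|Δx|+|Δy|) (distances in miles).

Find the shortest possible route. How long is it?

With 3 stops there are 3!/2 = 3 distinct round trips (a route and its reverse cost the same).
Hub-N1-N2-N3-Hub: 13+27+18+16 = 74
Hub-N1-N3-N2-Hub: 13+9+18+20 = 60
Hub-N2-N1-N3-Hub: 20+27+9+16 = 72
The minimum is 60.
One optimal route: Hub → N1 → N3 → N2 → Hub (or its reverse).

60 miles — the shortest possible round trip.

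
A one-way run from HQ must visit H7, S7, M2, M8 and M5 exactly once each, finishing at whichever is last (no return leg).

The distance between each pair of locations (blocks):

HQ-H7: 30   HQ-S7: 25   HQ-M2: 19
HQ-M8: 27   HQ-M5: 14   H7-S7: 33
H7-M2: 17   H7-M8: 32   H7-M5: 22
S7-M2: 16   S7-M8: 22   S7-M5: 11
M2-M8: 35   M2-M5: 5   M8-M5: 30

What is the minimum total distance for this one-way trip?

Minimum one-way distance = 82 blocks.

There are 5! = 120 possible orderings.
HQ→H7→S7→M2→M8→M5: 30+33+16+35+30 = 144
HQ→H7→S7→M2→M5→M8: 30+33+16+5+30 = 114
HQ→H7→S7→M8→M2→M5: 30+33+22+35+5 = 125
HQ→H7→S7→M8→M5→M2: 30+33+22+30+5 = 120
HQ→H7→S7→M5→M2→M8: 30+33+11+5+35 = 114
HQ→H7→S7→M5→M8→M2: 30+33+11+30+35 = 139
HQ→H7→M2→S7→M8→M5: 30+17+16+22+30 = 115
HQ→H7→M2→S7→M5→M8: 30+17+16+11+30 = 104
HQ→H7→M2→M8→S7→M5: 30+17+35+22+11 = 115
HQ→H7→M2→M8→M5→S7: 30+17+35+30+11 = 123
HQ→H7→M2→M5→S7→M8: 30+17+5+11+22 = 85
HQ→H7→M2→M5→M8→S7: 30+17+5+30+22 = 104
HQ→H7→M8→S7→M2→M5: 30+32+22+16+5 = 105
HQ→H7→M8→S7→M5→M2: 30+32+22+11+5 = 100
… (106 more)
HQ→M8→S7→M5→M2→H7: 27+22+11+5+17 = 82  ← best
The minimum is 82.
One shortest path: HQ → M8 → S7 → M5 → M2 → H7.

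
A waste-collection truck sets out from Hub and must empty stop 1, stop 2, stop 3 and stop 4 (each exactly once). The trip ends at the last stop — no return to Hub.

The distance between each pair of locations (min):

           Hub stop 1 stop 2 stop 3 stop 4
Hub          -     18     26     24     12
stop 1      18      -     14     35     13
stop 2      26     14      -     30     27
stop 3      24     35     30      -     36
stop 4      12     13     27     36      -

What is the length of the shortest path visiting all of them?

There are 4! = 24 possible orderings.
Hub→stop 1→stop 2→stop 3→stop 4: 18+14+30+36 = 98
Hub→stop 1→stop 2→stop 4→stop 3: 18+14+27+36 = 95
Hub→stop 1→stop 3→stop 2→stop 4: 18+35+30+27 = 110
Hub→stop 1→stop 3→stop 4→stop 2: 18+35+36+27 = 116
Hub→stop 1→stop 4→stop 2→stop 3: 18+13+27+30 = 88
Hub→stop 1→stop 4→stop 3→stop 2: 18+13+36+30 = 97
Hub→stop 2→stop 1→stop 3→stop 4: 26+14+35+36 = 111
Hub→stop 2→stop 1→stop 4→stop 3: 26+14+13+36 = 89
Hub→stop 2→stop 3→stop 1→stop 4: 26+30+35+13 = 104
Hub→stop 2→stop 3→stop 4→stop 1: 26+30+36+13 = 105
Hub→stop 2→stop 4→stop 1→stop 3: 26+27+13+35 = 101
Hub→stop 2→stop 4→stop 3→stop 1: 26+27+36+35 = 124
Hub→stop 3→stop 1→stop 2→stop 4: 24+35+14+27 = 100
Hub→stop 3→stop 1→stop 4→stop 2: 24+35+13+27 = 99
… (10 more)
Hub→stop 4→stop 1→stop 2→stop 3: 12+13+14+30 = 69  ← best
The minimum is 69.
One shortest path: Hub → stop 4 → stop 1 → stop 2 → stop 3.

69 min — the minimum one-way total.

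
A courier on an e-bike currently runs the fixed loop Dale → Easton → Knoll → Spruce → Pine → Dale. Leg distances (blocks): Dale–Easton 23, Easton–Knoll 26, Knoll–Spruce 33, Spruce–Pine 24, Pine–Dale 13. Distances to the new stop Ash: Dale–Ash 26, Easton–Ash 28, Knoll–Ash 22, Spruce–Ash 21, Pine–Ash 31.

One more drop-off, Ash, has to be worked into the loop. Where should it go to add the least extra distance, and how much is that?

Insertion cost between consecutive stops i–j is d(i,Ash) + d(Ash,j) − d(i,j):
  between Dale and Easton: 26 + 28 − 23 = 31
  between Easton and Knoll: 28 + 22 − 26 = 24
  between Knoll and Spruce: 22 + 21 − 33 = 10
  between Spruce and Pine: 21 + 31 − 24 = 28
  between Pine and Dale: 31 + 26 − 13 = 44
Cheapest insertion is between Knoll and Spruce, adding 10.
New total = 119 + 10 = 129.

Minimum extra distance: 10 blocks, inserting Ash between Knoll and Spruce.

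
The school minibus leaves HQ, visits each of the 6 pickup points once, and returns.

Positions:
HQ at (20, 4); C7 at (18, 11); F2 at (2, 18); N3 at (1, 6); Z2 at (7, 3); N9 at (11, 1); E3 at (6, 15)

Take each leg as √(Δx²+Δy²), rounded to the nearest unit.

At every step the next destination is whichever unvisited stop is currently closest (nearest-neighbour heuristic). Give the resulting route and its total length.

At HQ the remaining stops are C7 7, N9 9, Z2 13, E3 18, N3 19, F2 23; go to C7.
At C7 the remaining stops are N9 12, E3 13, Z2 14, F2 17, N3 18; go to N9.
At N9 the remaining stops are Z2 4, N3 11, E3 15, F2 19; go to Z2.
At Z2 the remaining stops are N3 7, E3 12, F2 16; go to N3.
At N3 the remaining stops are E3 10, F2 12; go to E3.
At E3 the remaining stops are F2 5; go to F2.
Return F2→HQ: 23.
Total = 7 + 12 + 4 + 7 + 10 + 5 + 23 = 68.

Total distance 68 via the nearest-neighbour route HQ → C7 → N9 → Z2 → N3 → E3 → F2 → HQ.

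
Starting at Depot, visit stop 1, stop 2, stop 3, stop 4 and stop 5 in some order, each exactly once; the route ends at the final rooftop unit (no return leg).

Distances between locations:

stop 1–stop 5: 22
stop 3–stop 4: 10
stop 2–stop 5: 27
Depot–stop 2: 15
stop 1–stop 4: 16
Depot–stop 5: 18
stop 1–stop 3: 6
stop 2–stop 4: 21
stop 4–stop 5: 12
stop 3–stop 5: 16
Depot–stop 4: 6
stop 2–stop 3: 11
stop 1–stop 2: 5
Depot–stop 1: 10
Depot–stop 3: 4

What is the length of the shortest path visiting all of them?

There are 5! = 120 possible orderings.
Depot→stop 1→stop 2→stop 3→stop 4→stop 5: 10+5+11+10+12 = 48
Depot→stop 1→stop 2→stop 3→stop 5→stop 4: 10+5+11+16+12 = 54
Depot→stop 1→stop 2→stop 4→stop 3→stop 5: 10+5+21+10+16 = 62
Depot→stop 1→stop 2→stop 4→stop 5→stop 3: 10+5+21+12+16 = 64
Depot→stop 1→stop 2→stop 5→stop 3→stop 4: 10+5+27+16+10 = 68
Depot→stop 1→stop 2→stop 5→stop 4→stop 3: 10+5+27+12+10 = 64
Depot→stop 1→stop 3→stop 2→stop 4→stop 5: 10+6+11+21+12 = 60
Depot→stop 1→stop 3→stop 2→stop 5→stop 4: 10+6+11+27+12 = 66
Depot→stop 1→stop 3→stop 4→stop 2→stop 5: 10+6+10+21+27 = 74
Depot→stop 1→stop 3→stop 4→stop 5→stop 2: 10+6+10+12+27 = 65
Depot→stop 1→stop 3→stop 5→stop 2→stop 4: 10+6+16+27+21 = 80
Depot→stop 1→stop 3→stop 5→stop 4→stop 2: 10+6+16+12+21 = 65
Depot→stop 1→stop 4→stop 2→stop 3→stop 5: 10+16+21+11+16 = 74
Depot→stop 1→stop 4→stop 2→stop 5→stop 3: 10+16+21+27+16 = 90
… (106 more)
Depot→stop 4→stop 5→stop 3→stop 1→stop 2: 6+12+16+6+5 = 45  ← best
The minimum is 45.
One shortest path: Depot → stop 4 → stop 5 → stop 3 → stop 1 → stop 2.

Minimum one-way distance = 45.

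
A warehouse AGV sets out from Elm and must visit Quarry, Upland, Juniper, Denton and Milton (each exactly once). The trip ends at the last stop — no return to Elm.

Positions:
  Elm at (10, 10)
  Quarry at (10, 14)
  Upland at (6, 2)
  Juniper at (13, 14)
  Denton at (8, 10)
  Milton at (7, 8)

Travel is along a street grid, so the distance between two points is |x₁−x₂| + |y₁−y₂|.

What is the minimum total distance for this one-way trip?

There are 5! = 120 possible orderings.
Elm → Quarry → Upland → Juniper → Denton → Milton: 4+16+19+9+3 = 51
Elm → Quarry → Upland → Juniper → Milton → Denton: 4+16+19+12+3 = 54
Elm → Quarry → Upland → Denton → Juniper → Milton: 4+16+10+9+12 = 51
Elm → Quarry → Upland → Denton → Milton → Juniper: 4+16+10+3+12 = 45
Elm → Quarry → Upland → Milton → Juniper → Denton: 4+16+7+12+9 = 48
Elm → Quarry → Upland → Milton → Denton → Juniper: 4+16+7+3+9 = 39
Elm → Quarry → Juniper → Upland → Denton → Milton: 4+3+19+10+3 = 39
Elm → Quarry → Juniper → Upland → Milton → Denton: 4+3+19+7+3 = 36
Elm → Quarry → Juniper → Denton → Upland → Milton: 4+3+9+10+7 = 33
Elm → Quarry → Juniper → Denton → Milton → Upland: 4+3+9+3+7 = 26
Elm → Quarry → Juniper → Milton → Upland → Denton: 4+3+12+7+10 = 36
Elm → Quarry → Juniper → Milton → Denton → Upland: 4+3+12+3+10 = 32
Elm → Quarry → Denton → Upland → Juniper → Milton: 4+6+10+19+12 = 51
Elm → Quarry → Denton → Upland → Milton → Juniper: 4+6+10+7+12 = 39
… (106 more)
The minimum is 26.
One shortest path: Elm → Quarry → Juniper → Denton → Milton → Upland.

Shortest open route: 26.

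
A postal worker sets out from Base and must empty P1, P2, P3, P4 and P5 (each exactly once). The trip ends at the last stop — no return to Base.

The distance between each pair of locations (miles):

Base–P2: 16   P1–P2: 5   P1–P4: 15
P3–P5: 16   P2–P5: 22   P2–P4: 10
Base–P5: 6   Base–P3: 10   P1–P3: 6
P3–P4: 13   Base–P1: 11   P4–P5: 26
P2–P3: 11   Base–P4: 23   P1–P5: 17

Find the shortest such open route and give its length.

Minimum one-way distance = 43 miles.

There are 5! = 120 possible orderings.
Base - P1 - P2 - P3 - P4 - P5: 11+5+11+13+26 = 66
Base - P1 - P2 - P3 - P5 - P4: 11+5+11+16+26 = 69
Base - P1 - P2 - P4 - P3 - P5: 11+5+10+13+16 = 55
Base - P1 - P2 - P4 - P5 - P3: 11+5+10+26+16 = 68
Base - P1 - P2 - P5 - P3 - P4: 11+5+22+16+13 = 67
Base - P1 - P2 - P5 - P4 - P3: 11+5+22+26+13 = 77
Base - P1 - P3 - P2 - P4 - P5: 11+6+11+10+26 = 64
Base - P1 - P3 - P2 - P5 - P4: 11+6+11+22+26 = 76
Base - P1 - P3 - P4 - P2 - P5: 11+6+13+10+22 = 62
Base - P1 - P3 - P4 - P5 - P2: 11+6+13+26+22 = 78
Base - P1 - P3 - P5 - P2 - P4: 11+6+16+22+10 = 65
Base - P1 - P3 - P5 - P4 - P2: 11+6+16+26+10 = 69
Base - P1 - P4 - P2 - P3 - P5: 11+15+10+11+16 = 63
Base - P1 - P4 - P2 - P5 - P3: 11+15+10+22+16 = 74
… (106 more)
Base - P5 - P3 - P1 - P2 - P4: 6+16+6+5+10 = 43  ← best
The minimum is 43.
One shortest path: Base → P5 → P3 → P1 → P2 → P4.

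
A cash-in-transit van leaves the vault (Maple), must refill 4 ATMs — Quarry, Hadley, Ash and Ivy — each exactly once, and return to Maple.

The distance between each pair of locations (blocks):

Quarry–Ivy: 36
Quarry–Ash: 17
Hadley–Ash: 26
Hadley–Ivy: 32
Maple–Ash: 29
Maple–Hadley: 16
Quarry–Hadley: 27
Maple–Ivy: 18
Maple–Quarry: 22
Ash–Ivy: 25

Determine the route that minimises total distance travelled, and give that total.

Maple → Quarry → Hadley → Ash → Ivy → Maple: 22+27+26+25+18 = 118
Maple → Quarry → Hadley → Ivy → Ash → Maple: 22+27+32+25+29 = 135
Maple → Quarry → Ash → Hadley → Ivy → Maple: 22+17+26+32+18 = 115
Maple → Quarry → Ash → Ivy → Hadley → Maple: 22+17+25+32+16 = 112
Maple → Quarry → Ivy → Hadley → Ash → Maple: 22+36+32+26+29 = 145
Maple → Quarry → Ivy → Ash → Hadley → Maple: 22+36+25+26+16 = 125
Maple → Hadley → Quarry → Ash → Ivy → Maple: 16+27+17+25+18 = 103
Maple → Hadley → Quarry → Ivy → Ash → Maple: 16+27+36+25+29 = 133
Maple → Hadley → Ash → Quarry → Ivy → Maple: 16+26+17+36+18 = 113
Maple → Hadley → Ivy → Quarry → Ash → Maple: 16+32+36+17+29 = 130
Maple → Ash → Quarry → Hadley → Ivy → Maple: 29+17+27+32+18 = 123
Maple → Ash → Hadley → Quarry → Ivy → Maple: 29+26+27+36+18 = 136
The minimum is 103.
One optimal route: Maple → Hadley → Quarry → Ash → Ivy → Maple (or its reverse).

Minimum total distance: 103 blocks.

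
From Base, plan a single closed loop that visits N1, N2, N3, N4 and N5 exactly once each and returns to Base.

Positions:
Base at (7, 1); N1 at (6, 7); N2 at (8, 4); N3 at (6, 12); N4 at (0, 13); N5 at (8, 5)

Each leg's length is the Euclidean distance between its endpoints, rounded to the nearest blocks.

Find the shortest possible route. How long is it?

Shortest round trip = 31 blocks.

With 5 stops there are 5!/2 = 60 distinct round trips (a route and its reverse cost the same).
Base-N1-N2-N3-N4-N5-Base: 6+4+8+6+11+4 = 39
Base-N1-N2-N3-N5-N4-Base: 6+4+8+7+11+14 = 50
Base-N1-N2-N4-N3-N5-Base: 6+4+12+6+7+4 = 39
Base-N1-N2-N4-N5-N3-Base: 6+4+12+11+7+11 = 51
Base-N1-N2-N5-N3-N4-Base: 6+4+1+7+6+14 = 38
Base-N1-N2-N5-N4-N3-Base: 6+4+1+11+6+11 = 39
Base-N1-N3-N2-N4-N5-Base: 6+5+8+12+11+4 = 46
Base-N1-N3-N2-N5-N4-Base: 6+5+8+1+11+14 = 45
Base-N1-N3-N4-N2-N5-Base: 6+5+6+12+1+4 = 34
Base-N1-N3-N4-N5-N2-Base: 6+5+6+11+1+3 = 32
Base-N1-N3-N5-N2-N4-Base: 6+5+7+1+12+14 = 45
Base-N1-N3-N5-N4-N2-Base: 6+5+7+11+12+3 = 44
Base-N1-N4-N2-N3-N5-Base: 6+8+12+8+7+4 = 45
Base-N1-N4-N2-N5-N3-Base: 6+8+12+1+7+11 = 45
… (46 more)
Base-N1-N4-N3-N5-N2-Base: 6+8+6+7+1+3 = 31  ← best
The minimum is 31.
One optimal route: Base → N1 → N4 → N3 → N5 → N2 → Base (or its reverse).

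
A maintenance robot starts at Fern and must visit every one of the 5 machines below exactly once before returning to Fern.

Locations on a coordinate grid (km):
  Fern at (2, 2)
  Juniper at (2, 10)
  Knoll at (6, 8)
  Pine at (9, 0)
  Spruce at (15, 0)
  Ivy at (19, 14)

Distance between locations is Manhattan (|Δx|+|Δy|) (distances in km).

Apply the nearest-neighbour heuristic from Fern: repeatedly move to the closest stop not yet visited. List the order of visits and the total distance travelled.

At Fern the remaining stops are Juniper 8, Pine 9, Knoll 10, Spruce 15, Ivy 29; go to Juniper.
At Juniper the remaining stops are Knoll 6, Pine 17, Ivy 21, Spruce 23; go to Knoll.
At Knoll the remaining stops are Pine 11, Spruce 17, Ivy 19; go to Pine.
At Pine the remaining stops are Spruce 6, Ivy 24; go to Spruce.
At Spruce the remaining stops are Ivy 18; go to Ivy.
Return Ivy→Fern: 29.
Total = 8 + 6 + 11 + 6 + 18 + 29 = 78.

Nearest-neighbour total = 78 km; route Fern → Juniper → Knoll → Pine → Spruce → Ivy → Fern.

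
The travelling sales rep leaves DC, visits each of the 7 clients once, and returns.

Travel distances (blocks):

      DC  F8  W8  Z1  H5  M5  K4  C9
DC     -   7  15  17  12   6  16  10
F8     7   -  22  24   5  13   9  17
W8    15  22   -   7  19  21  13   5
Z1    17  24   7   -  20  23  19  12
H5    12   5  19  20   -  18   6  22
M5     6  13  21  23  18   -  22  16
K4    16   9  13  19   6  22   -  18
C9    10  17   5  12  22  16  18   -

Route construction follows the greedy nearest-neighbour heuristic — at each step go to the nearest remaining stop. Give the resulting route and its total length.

Total distance 77 blocks via the nearest-neighbour route DC → M5 → F8 → H5 → K4 → W8 → C9 → Z1 → DC.

At DC the remaining stops are M5 6, F8 7, C9 10, H5 12, W8 15, K4 16, Z1 17; go to M5.
At M5 the remaining stops are F8 13, C9 16, H5 18, W8 21, K4 22, Z1 23; go to F8.
At F8 the remaining stops are H5 5, K4 9, C9 17, W8 22, Z1 24; go to H5.
At H5 the remaining stops are K4 6, W8 19, Z1 20, C9 22; go to K4.
At K4 the remaining stops are W8 13, C9 18, Z1 19; go to W8.
At W8 the remaining stops are C9 5, Z1 7; go to C9.
At C9 the remaining stops are Z1 12; go to Z1.
Return Z1→DC: 17.
Total = 6 + 13 + 5 + 6 + 13 + 5 + 12 + 17 = 77.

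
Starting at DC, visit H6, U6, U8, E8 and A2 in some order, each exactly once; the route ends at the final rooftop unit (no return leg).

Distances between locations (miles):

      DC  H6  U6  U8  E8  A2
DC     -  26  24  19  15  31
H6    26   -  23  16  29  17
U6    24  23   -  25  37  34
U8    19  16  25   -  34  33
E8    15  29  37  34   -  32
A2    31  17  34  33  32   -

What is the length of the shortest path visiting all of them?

There are 5! = 120 possible orderings.
DC→H6→U6→U8→E8→A2: 26+23+25+34+32 = 140
DC→H6→U6→U8→A2→E8: 26+23+25+33+32 = 139
DC→H6→U6→E8→U8→A2: 26+23+37+34+33 = 153
DC→H6→U6→E8→A2→U8: 26+23+37+32+33 = 151
DC→H6→U6→A2→U8→E8: 26+23+34+33+34 = 150
DC→H6→U6→A2→E8→U8: 26+23+34+32+34 = 149
DC→H6→U8→U6→E8→A2: 26+16+25+37+32 = 136
DC→H6→U8→U6→A2→E8: 26+16+25+34+32 = 133
DC→H6→U8→E8→U6→A2: 26+16+34+37+34 = 147
DC→H6→U8→E8→A2→U6: 26+16+34+32+34 = 142
DC→H6→U8→A2→U6→E8: 26+16+33+34+37 = 146
DC→H6→U8→A2→E8→U6: 26+16+33+32+37 = 144
DC→H6→E8→U6→U8→A2: 26+29+37+25+33 = 150
DC→H6→E8→U6→A2→U8: 26+29+37+34+33 = 159
… (106 more)
DC→E8→A2→H6→U8→U6: 15+32+17+16+25 = 105  ← best
The minimum is 105.
One shortest path: DC → E8 → A2 → H6 → U8 → U6.

Minimum one-way distance = 105 miles.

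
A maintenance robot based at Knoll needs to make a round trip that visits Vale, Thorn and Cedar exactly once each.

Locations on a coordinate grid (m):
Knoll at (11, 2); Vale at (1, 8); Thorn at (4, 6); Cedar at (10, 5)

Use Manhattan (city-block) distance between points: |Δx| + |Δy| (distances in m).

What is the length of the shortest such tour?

Shortest round trip = 32 m.

Knoll → Vale → Thorn → Cedar → Knoll: 16+5+7+4 = 32
Knoll → Vale → Cedar → Thorn → Knoll: 16+12+7+11 = 46
Knoll → Thorn → Vale → Cedar → Knoll: 11+5+12+4 = 32
The minimum is 32.
One optimal route: Knoll → Vale → Thorn → Cedar → Knoll (or its reverse).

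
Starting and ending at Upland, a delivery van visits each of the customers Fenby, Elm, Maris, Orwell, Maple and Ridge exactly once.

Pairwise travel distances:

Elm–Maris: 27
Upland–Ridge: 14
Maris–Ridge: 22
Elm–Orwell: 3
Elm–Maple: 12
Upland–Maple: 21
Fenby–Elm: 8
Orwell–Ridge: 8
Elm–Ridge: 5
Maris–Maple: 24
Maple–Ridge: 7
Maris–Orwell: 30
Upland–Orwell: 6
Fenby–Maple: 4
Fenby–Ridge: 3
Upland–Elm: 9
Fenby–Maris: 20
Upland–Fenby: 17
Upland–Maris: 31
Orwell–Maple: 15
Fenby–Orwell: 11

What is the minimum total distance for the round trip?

With 6 stops there are 6!/2 = 360 distinct round trips (a route and its reverse cost the same).
Upland → Fenby → Elm → Maris → Orwell → Maple → Ridge → Upland: 17+8+27+30+15+7+14 = 118
Upland → Fenby → Elm → Maris → Orwell → Ridge → Maple → Upland: 17+8+27+30+8+7+21 = 118
Upland → Fenby → Elm → Maris → Maple → Orwell → Ridge → Upland: 17+8+27+24+15+8+14 = 113
Upland → Fenby → Elm → Maris → Maple → Ridge → Orwell → Upland: 17+8+27+24+7+8+6 = 97
Upland → Fenby → Elm → Maris → Ridge → Orwell → Maple → Upland: 17+8+27+22+8+15+21 = 118
Upland → Fenby → Elm → Maris → Ridge → Maple → Orwell → Upland: 17+8+27+22+7+15+6 = 102
Upland → Fenby → Elm → Orwell → Maris → Maple → Ridge → Upland: 17+8+3+30+24+7+14 = 103
Upland → Fenby → Elm → Orwell → Maris → Ridge → Maple → Upland: 17+8+3+30+22+7+21 = 108
… (352 more)
Upland → Maris → Fenby → Maple → Ridge → Elm → Orwell → Upland: 31+20+4+7+5+3+6 = 76  ← best
The minimum is 76.
One optimal route: Upland → Maris → Fenby → Maple → Ridge → Elm → Orwell → Upland (or its reverse).

Shortest round trip = 76.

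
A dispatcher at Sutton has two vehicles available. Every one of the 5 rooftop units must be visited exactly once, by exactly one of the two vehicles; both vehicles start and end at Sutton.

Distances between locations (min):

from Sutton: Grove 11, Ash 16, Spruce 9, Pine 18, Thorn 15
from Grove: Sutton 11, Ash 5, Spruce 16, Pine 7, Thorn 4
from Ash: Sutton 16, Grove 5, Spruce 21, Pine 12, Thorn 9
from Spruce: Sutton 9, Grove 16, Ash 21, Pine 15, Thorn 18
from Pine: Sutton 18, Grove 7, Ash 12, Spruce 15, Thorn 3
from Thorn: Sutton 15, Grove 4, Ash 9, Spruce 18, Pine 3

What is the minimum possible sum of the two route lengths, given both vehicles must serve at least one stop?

There are 2^4 − 1 = 15 ways to divide the 5 stops into two non-empty groups. For each, the best each vehicle can do is its own shortest tour through its group:
  {Grove} + {Ash, Spruce, Pine, Thorn}: 22 + 52 = 74
  {Ash} + {Grove, Spruce, Pine, Thorn}: 32 + 42 = 74
  {Grove, Ash} + {Spruce, Pine, Thorn}: 32 + 42 = 74
  {Spruce} + {Grove, Ash, Pine, Thorn}: 18 + 46 = 64
  {Grove, Spruce} + {Ash, Pine, Thorn}: 36 + 46 = 82
  {Ash, Spruce} + {Grove, Pine, Thorn}: 46 + 36 = 82
  … (15 splits in total)
Best: vehicle 1 Sutton → Spruce → Sutton = 18; vehicle 2 Sutton → Grove → Ash → Pine → Thorn → Sutton = 46; combined 64.

64 min — the smallest possible combined total.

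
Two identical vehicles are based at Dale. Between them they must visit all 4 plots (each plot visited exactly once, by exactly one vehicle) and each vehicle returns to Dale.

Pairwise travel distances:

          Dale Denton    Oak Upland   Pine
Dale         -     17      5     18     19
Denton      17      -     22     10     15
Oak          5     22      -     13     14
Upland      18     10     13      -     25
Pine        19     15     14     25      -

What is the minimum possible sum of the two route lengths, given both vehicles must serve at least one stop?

72 — the smallest possible combined total.

Check every non-empty split of the stops between the two vehicles; for each half take its own optimal tour:
  {Denton} + {Oak, Upland, Pine}: 34 + 62 = 96
  {Oak} + {Denton, Upland, Pine}: 10 + 62 = 72
  {Denton, Oak} + {Upland, Pine}: 44 + 62 = 106
  {Upland} + {Denton, Oak, Pine}: 36 + 51 = 87
  {Denton, Upland} + {Oak, Pine}: 45 + 38 = 83
  {Oak, Upland} + {Denton, Pine}: 36 + 51 = 87
  … (7 splits in total)
Best: vehicle 1 Dale → Oak → Dale = 10; vehicle 2 Dale → Upland → Denton → Pine → Dale = 62; combined 72.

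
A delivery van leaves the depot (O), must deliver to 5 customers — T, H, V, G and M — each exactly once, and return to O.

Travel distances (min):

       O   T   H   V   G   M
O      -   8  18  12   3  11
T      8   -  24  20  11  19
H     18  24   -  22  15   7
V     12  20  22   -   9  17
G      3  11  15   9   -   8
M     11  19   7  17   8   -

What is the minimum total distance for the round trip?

Minimum total distance: 68 min.

O - T - H - V - G - M - O: 8+24+22+9+8+11 = 82
O - T - H - V - M - G - O: 8+24+22+17+8+3 = 82
O - T - H - G - V - M - O: 8+24+15+9+17+11 = 84
O - T - H - G - M - V - O: 8+24+15+8+17+12 = 84
O - T - H - M - V - G - O: 8+24+7+17+9+3 = 68
O - T - H - M - G - V - O: 8+24+7+8+9+12 = 68
O - T - V - H - G - M - O: 8+20+22+15+8+11 = 84
O - T - V - H - M - G - O: 8+20+22+7+8+3 = 68
O - T - V - G - H - M - O: 8+20+9+15+7+11 = 70
O - T - V - G - M - H - O: 8+20+9+8+7+18 = 70
O - T - V - M - H - G - O: 8+20+17+7+15+3 = 70
O - T - V - M - G - H - O: 8+20+17+8+15+18 = 86
O - T - G - H - V - M - O: 8+11+15+22+17+11 = 84
O - T - G - H - M - V - O: 8+11+15+7+17+12 = 70
… (46 more)
The minimum is 68.
One optimal route: O → T → H → M → V → G → O (or its reverse).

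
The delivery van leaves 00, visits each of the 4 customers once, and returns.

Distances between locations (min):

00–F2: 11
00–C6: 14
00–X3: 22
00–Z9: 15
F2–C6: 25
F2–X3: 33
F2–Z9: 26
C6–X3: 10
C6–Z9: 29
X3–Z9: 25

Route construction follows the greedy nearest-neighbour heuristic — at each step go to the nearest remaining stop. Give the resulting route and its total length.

At 00 the remaining stops are F2 11, C6 14, Z9 15, X3 22; go to F2.
At F2 the remaining stops are C6 25, Z9 26, X3 33; go to C6.
At C6 the remaining stops are X3 10, Z9 29; go to X3.
At X3 the remaining stops are Z9 25; go to Z9.
Return Z9→00: 15.
Total = 11 + 25 + 10 + 25 + 15 = 86.

Total distance 86 min via the nearest-neighbour route 00 → F2 → C6 → X3 → Z9 → 00.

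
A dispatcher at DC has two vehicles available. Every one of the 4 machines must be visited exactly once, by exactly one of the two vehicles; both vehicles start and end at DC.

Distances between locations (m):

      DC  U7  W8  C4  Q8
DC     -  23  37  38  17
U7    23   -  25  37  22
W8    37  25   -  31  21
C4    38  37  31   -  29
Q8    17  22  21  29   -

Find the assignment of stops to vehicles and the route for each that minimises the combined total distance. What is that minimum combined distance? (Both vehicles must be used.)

151 m — the smallest possible combined total.

Try each way of splitting the stops between the two vehicles (each non-empty) and, for each split, find the best tour for each vehicle:
  {U7} + {W8, C4, Q8}: 46 + 107 = 153
  {W8} + {U7, C4, Q8}: 74 + 106 = 180
  {U7, W8} + {C4, Q8}: 85 + 84 = 169
  {C4} + {U7, W8, Q8}: 76 + 86 = 162
  {U7, C4} + {W8, Q8}: 98 + 75 = 173
  {W8, C4} + {U7, Q8}: 106 + 62 = 168
  … (7 splits in total)
  {U7, W8, C4} + {Q8}: 117 + 34 = 151  ← best
Best: vehicle 1 DC → U7 → W8 → C4 → DC = 117; vehicle 2 DC → Q8 → DC = 34; combined 151.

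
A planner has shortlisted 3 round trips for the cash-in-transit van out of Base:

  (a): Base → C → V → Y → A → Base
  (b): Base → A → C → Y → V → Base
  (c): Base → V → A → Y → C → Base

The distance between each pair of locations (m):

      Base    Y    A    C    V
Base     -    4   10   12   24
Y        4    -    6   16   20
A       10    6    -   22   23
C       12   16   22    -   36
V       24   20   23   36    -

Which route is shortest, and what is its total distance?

(a): 12 + 36 + 20 + 6 + 10 = 84
(b): 10 + 22 + 16 + 20 + 24 = 92
(c): 24 + 23 + 6 + 16 + 12 = 81

Shortest is (c), total 81 m.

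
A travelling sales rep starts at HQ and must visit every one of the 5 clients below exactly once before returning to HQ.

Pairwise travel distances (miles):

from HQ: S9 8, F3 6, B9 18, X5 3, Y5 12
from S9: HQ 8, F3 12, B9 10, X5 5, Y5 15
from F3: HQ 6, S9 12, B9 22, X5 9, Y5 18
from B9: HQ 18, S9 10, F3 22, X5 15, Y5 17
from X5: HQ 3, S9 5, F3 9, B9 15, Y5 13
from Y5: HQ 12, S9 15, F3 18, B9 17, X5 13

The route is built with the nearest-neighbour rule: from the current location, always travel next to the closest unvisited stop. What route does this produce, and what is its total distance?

59 miles along HQ → X5 → S9 → B9 → Y5 → F3 → HQ.

HQ → [X5:3 / F3:6 / S9:8 / Y5:12 / B9:18] → X5 (3)
X5 → [S9:5 / F3:9 / Y5:13 / B9:15] → S9 (5)
S9 → [B9:10 / F3:12 / Y5:15] → B9 (10)
B9 → [Y5:17 / F3:22] → Y5 (17)
Y5 → [F3:18] → F3 (18)
Return F3→HQ: 6.
Total = 3 + 5 + 10 + 17 + 18 + 6 = 59.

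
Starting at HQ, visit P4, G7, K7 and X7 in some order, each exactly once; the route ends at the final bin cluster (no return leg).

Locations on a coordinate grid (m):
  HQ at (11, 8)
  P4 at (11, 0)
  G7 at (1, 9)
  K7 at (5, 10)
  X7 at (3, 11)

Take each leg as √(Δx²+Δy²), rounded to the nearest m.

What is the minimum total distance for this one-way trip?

There are 4! = 24 possible orderings.
HQ → P4 → G7 → K7 → X7: 8+13+4+2 = 27
HQ → P4 → G7 → X7 → K7: 8+13+3+2 = 26
HQ → P4 → K7 → G7 → X7: 8+12+4+3 = 27
HQ → P4 → K7 → X7 → G7: 8+12+2+3 = 25
HQ → P4 → X7 → G7 → K7: 8+14+3+4 = 29
HQ → P4 → X7 → K7 → G7: 8+14+2+4 = 28
HQ → G7 → P4 → K7 → X7: 10+13+12+2 = 37
HQ → G7 → P4 → X7 → K7: 10+13+14+2 = 39
HQ → G7 → K7 → P4 → X7: 10+4+12+14 = 40
HQ → G7 → K7 → X7 → P4: 10+4+2+14 = 30
HQ → G7 → X7 → P4 → K7: 10+3+14+12 = 39
HQ → G7 → X7 → K7 → P4: 10+3+2+12 = 27
HQ → K7 → P4 → G7 → X7: 6+12+13+3 = 34
HQ → K7 → P4 → X7 → G7: 6+12+14+3 = 35
… (10 more)
HQ → K7 → X7 → G7 → P4: 6+2+3+13 = 24  ← best
The minimum is 24.
One shortest path: HQ → K7 → X7 → G7 → P4.

Minimum one-way distance = 24 m.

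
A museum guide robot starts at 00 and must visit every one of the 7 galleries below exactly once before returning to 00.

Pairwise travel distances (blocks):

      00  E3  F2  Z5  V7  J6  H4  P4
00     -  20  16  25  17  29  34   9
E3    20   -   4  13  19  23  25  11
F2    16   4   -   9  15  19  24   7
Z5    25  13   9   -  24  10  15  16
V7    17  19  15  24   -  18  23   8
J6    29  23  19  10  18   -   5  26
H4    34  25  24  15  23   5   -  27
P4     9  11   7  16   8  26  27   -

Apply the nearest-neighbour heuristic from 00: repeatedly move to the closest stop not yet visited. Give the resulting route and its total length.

At 00 the remaining stops are P4 9, F2 16, V7 17, E3 20, Z5 25, J6 29, H4 34; go to P4.
At P4 the remaining stops are F2 7, V7 8, E3 11, Z5 16, J6 26, H4 27; go to F2.
At F2 the remaining stops are E3 4, Z5 9, V7 15, J6 19, H4 24; go to E3.
At E3 the remaining stops are Z5 13, V7 19, J6 23, H4 25; go to Z5.
At Z5 the remaining stops are J6 10, H4 15, V7 24; go to J6.
At J6 the remaining stops are H4 5, V7 18; go to H4.
At H4 the remaining stops are V7 23; go to V7.
Return V7→00: 17.
Total = 9 + 7 + 4 + 13 + 10 + 5 + 23 + 17 = 88.

88 blocks along 00 → P4 → F2 → E3 → Z5 → J6 → H4 → V7 → 00.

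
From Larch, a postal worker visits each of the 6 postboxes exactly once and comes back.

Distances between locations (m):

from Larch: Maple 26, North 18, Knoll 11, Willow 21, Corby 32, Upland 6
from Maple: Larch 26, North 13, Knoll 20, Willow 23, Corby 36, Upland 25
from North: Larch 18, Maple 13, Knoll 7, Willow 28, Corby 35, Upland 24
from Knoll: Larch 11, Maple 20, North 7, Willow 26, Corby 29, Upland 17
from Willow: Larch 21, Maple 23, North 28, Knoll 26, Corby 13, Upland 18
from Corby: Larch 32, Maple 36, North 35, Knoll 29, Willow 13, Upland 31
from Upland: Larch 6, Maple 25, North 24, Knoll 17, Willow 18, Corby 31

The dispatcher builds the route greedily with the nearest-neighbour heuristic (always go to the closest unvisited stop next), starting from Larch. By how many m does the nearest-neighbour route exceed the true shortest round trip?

Larch: Upland=6, Knoll=11, North=18, Willow=21, Maple=26, Corby=32 ⇒ Upland
Upland: Knoll=17, Willow=18, North=24, Maple=25, Corby=31 ⇒ Knoll
Knoll: North=7, Maple=20, Willow=26, Corby=29 ⇒ North
North: Maple=13, Willow=28, Corby=35 ⇒ Maple
Maple: Willow=23, Corby=36 ⇒ Willow
Willow: Corby=13 ⇒ Corby
NN route Larch → Upland → Knoll → North → Maple → Willow → Corby → Larch costs 111.
Optimal: Larch → Knoll → North → Maple → Willow → Corby → Upland → Larch costs 104 (by enumerating all 360 distinct tours).
Excess = 111 − 104 = 7.

Excess over optimum: 7 m.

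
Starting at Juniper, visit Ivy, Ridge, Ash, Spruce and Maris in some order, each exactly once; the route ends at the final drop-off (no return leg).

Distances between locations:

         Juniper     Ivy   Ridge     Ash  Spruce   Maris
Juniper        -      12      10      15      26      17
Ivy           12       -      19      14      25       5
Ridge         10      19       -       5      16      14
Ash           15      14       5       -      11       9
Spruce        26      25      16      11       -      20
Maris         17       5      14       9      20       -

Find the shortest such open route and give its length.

Shortest open route: 47.

There are 5! = 120 possible orderings.
Juniper - Ivy - Ridge - Ash - Spruce - Maris: 12+19+5+11+20 = 67
Juniper - Ivy - Ridge - Ash - Maris - Spruce: 12+19+5+9+20 = 65
Juniper - Ivy - Ridge - Spruce - Ash - Maris: 12+19+16+11+9 = 67
Juniper - Ivy - Ridge - Spruce - Maris - Ash: 12+19+16+20+9 = 76
Juniper - Ivy - Ridge - Maris - Ash - Spruce: 12+19+14+9+11 = 65
Juniper - Ivy - Ridge - Maris - Spruce - Ash: 12+19+14+20+11 = 76
Juniper - Ivy - Ash - Ridge - Spruce - Maris: 12+14+5+16+20 = 67
Juniper - Ivy - Ash - Ridge - Maris - Spruce: 12+14+5+14+20 = 65
Juniper - Ivy - Ash - Spruce - Ridge - Maris: 12+14+11+16+14 = 67
Juniper - Ivy - Ash - Spruce - Maris - Ridge: 12+14+11+20+14 = 71
Juniper - Ivy - Ash - Maris - Ridge - Spruce: 12+14+9+14+16 = 65
Juniper - Ivy - Ash - Maris - Spruce - Ridge: 12+14+9+20+16 = 71
Juniper - Ivy - Spruce - Ridge - Ash - Maris: 12+25+16+5+9 = 67
Juniper - Ivy - Spruce - Ridge - Maris - Ash: 12+25+16+14+9 = 76
… (106 more)
Juniper - Ivy - Maris - Ridge - Ash - Spruce: 12+5+14+5+11 = 47  ← best
The minimum is 47.
One shortest path: Juniper → Ivy → Maris → Ridge → Ash → Spruce.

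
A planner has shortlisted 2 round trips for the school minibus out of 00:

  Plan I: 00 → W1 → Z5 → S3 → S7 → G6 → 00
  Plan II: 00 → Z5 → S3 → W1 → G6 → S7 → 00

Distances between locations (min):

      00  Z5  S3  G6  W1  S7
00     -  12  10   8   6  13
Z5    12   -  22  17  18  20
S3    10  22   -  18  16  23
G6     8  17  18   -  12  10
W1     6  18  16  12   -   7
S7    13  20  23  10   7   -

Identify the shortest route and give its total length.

85 min — Plan II is the shortest.

Plan I: 6 + 18 + 22 + 23 + 10 + 8 = 87
Plan II: 12 + 22 + 16 + 12 + 10 + 13 = 85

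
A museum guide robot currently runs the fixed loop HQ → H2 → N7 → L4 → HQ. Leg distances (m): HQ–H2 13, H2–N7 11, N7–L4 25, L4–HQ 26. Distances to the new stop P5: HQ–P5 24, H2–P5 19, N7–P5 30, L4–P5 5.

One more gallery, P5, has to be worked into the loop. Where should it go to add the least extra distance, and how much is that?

Insertion cost between consecutive stops i–j is d(i,P5) + d(P5,j) − d(i,j):
  between HQ and H2: 24 + 19 − 13 = 30
  between H2 and N7: 19 + 30 − 11 = 38
  between N7 and L4: 30 + 5 − 25 = 10
  between L4 and HQ: 5 + 24 − 26 = 3
Cheapest insertion is between L4 and HQ, adding 3.
New total = 75 + 3 = 78.

Minimum extra distance: 3 m, inserting P5 between L4 and HQ.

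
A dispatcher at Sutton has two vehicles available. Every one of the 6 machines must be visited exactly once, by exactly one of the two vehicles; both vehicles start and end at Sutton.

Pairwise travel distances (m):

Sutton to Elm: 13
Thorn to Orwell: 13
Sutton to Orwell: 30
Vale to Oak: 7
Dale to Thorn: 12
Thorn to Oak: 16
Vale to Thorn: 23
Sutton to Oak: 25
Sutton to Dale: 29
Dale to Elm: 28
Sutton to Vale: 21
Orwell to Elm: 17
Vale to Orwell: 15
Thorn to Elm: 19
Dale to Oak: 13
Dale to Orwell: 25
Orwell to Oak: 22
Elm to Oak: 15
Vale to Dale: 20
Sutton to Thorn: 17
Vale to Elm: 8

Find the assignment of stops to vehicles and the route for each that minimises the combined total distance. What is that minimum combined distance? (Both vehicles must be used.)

120 m — the smallest possible combined total.

There are 2^5 − 1 = 31 ways to divide the 6 stops into two non-empty groups. For each, the best each vehicle can do is its own shortest tour through its group:
  {Vale} + {Dale, Thorn, Orwell, Elm, Oak}: 42 + 93 = 135
  {Dale} + {Vale, Thorn, Orwell, Elm, Oak}: 58 + 80 = 138
  {Vale, Dale} + {Thorn, Orwell, Elm, Oak}: 70 + 80 = 150
  {Thorn} + {Vale, Dale, Orwell, Elm, Oak}: 34 + 94 = 128
  {Vale, Thorn} + {Dale, Orwell, Elm, Oak}: 61 + 93 = 154
  {Dale, Thorn} + {Vale, Orwell, Elm, Oak}: 58 + 77 = 135
  … (31 splits in total)
  {Elm} + {Vale, Dale, Thorn, Orwell, Oak}: 26 + 94 = 120  ← best
Best: vehicle 1 Sutton → Elm → Sutton = 26; vehicle 2 Sutton → Dale → Oak → Vale → Orwell → Thorn → Sutton = 94; combined 120.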